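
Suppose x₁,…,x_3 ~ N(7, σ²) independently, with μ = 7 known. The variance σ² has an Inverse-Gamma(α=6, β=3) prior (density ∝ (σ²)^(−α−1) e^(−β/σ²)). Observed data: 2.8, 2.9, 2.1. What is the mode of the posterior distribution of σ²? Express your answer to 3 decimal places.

σ̂²_MAP = 3.792

Sum of squared deviations about the known mean: SS = (2.8−7)² + (2.9−7)² + (2.1−7)² = 58.46.
The Normal likelihood contributes (σ²)^(−n/2) exp(−SS/(2σ²)), so the posterior is Inverse-Gamma(α + n/2, β + SS/2) = Inverse-Gamma(7.5, 32.23).
The mode of Inverse-Gamma(a, b) is b/(a+1) = 32.23/8.5 ≈ 3.792.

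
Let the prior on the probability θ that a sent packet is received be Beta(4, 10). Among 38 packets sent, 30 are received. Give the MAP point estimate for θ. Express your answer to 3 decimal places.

θ̂_MAP = 0.660

Prior: Beta(4, 10).
Data: 30 successes in 38 trials. The binomial likelihood contributes θ^30(1−θ)^8, so the posterior is Beta(4+30, 10+8) = Beta(34, 18).
For Beta(a, b) with a, b > 1 the mode is (a−1)/(a+b−2) = 33/50 ≈ 0.660.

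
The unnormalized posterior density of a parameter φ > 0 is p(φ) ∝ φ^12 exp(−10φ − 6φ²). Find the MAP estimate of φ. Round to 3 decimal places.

φ̂_MAP = 0.667

ℓ'(φ) = 12/φ − 10 − 12φ. Setting this to zero and multiplying by φ: 12φ² + 10φ − 12 = 0.
φ = (−10 + √(10² + 4·12·12)) / (2·12) = (−10 + √676) / 24 = (−10 + 26)/24 = 2/3.
ℓ''(φ) = −12/φ² − 12 < 0, confirming a maximum.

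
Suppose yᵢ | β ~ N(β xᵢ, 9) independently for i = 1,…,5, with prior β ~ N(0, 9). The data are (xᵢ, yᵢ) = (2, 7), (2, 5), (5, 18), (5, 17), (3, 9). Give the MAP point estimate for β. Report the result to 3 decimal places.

log p(β | y) = −Σ(yᵢ − βxᵢ)²/(2·9) − β²/(2·9) + const.
Setting the derivative to zero: Σxᵢ(yᵢ − βxᵢ)/9 − β/9 = 0, so β = Σxᵢyᵢ / (Σxᵢ² + σ²/τ²).
Σxᵢyᵢ = 2·7 + 2·5 + 5·18 + 5·17 + 3·9 = 226; Σxᵢ² = 67; σ²/τ² = 1.
β̂_MAP = 226 / (67 + 1) = 226/68 ≈ 3.324.

β̂_MAP = 3.324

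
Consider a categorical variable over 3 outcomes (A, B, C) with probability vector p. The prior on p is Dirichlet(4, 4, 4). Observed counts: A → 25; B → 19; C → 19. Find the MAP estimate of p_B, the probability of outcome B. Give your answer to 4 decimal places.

The posterior is Dirichlet(αᵢ + nᵢ) = Dirichlet(29, 23, 23).
For a Dirichlet(a₁,…,a_K) with all aᵢ > 1, the mode has j-th component (aⱼ − 1)/(Σaᵢ − K).
Here Σaᵢ = 75 and K = 3, so p_B = (23 − 1)/(75 − 3) = 22/72 ≈ 0.3056.

MAP estimate of p_B = 0.3056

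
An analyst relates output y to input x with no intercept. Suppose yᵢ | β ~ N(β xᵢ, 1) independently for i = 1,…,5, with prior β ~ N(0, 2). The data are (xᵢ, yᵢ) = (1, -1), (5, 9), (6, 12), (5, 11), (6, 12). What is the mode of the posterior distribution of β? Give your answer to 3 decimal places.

log p(β | y) = −Σ(yᵢ − βxᵢ)²/(2·1) − β²/(2·2) + const.
Setting the derivative to zero: Σxᵢ(yᵢ − βxᵢ)/1 − β/2 = 0, so β = Σxᵢyᵢ / (Σxᵢ² + σ²/τ²).
Σxᵢyᵢ = 1·(-1) + 5·9 + 6·12 + 5·11 + 6·12 = 243; Σxᵢ² = 123; σ²/τ² = 0.5.
β̂_MAP = 243 / (123 + 0.5) = 243/123.5 ≈ 1.968.

β̂_MAP = 1.968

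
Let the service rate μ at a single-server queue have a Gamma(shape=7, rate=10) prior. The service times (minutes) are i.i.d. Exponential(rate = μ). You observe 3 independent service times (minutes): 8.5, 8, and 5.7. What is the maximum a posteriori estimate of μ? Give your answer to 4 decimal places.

μ̂_MAP = 0.2795

The Exponential(rate=μ) likelihood is ∝ μ^n e^(−μΣtᵢ). Here n = 3 and Σtᵢ = 8.5 + 8 + 5.7 = 22.2.
Posterior ∝ μ^6e^(−10μ) · μ^3e^(−22.2μ) = μ^9e^(−32.2μ), i.e. Gamma(10, 32.2).
Mode = (a−1)/b = 9/32.2 ≈ 0.2795.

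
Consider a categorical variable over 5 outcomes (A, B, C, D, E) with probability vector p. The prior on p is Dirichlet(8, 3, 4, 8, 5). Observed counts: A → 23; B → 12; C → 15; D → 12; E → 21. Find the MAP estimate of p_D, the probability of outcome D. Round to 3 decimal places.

The posterior is Dirichlet(αᵢ + nᵢ) = Dirichlet(31, 15, 19, 20, 26).
For a Dirichlet(a₁,…,a_K) with all aᵢ > 1, the mode has j-th component (aⱼ − 1)/(Σaᵢ − K).
Here Σaᵢ = 111 and K = 5, so p_D = (20 − 1)/(111 − 5) = 19/106 ≈ 0.179.

MAP estimate of p_D = 0.179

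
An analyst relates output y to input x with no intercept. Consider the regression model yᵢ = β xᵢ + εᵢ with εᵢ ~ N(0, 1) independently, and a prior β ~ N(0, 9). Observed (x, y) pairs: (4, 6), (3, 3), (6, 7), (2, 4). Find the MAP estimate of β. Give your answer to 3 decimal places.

β̂_MAP = 1.275

log p(β | y) = −Σ(yᵢ − βxᵢ)²/(2·1) − β²/(2·9) + const.
Setting the derivative to zero: Σxᵢ(yᵢ − βxᵢ)/1 − β/9 = 0, so β = Σxᵢyᵢ / (Σxᵢ² + σ²/τ²).
Σxᵢyᵢ = 4·6 + 3·3 + 6·7 + 2·4 = 83; Σxᵢ² = 65; σ²/τ² = 1/9.
β̂_MAP = 83 / (65 + 1/9) = 83/(586/9) = 747/586 ≈ 1.275.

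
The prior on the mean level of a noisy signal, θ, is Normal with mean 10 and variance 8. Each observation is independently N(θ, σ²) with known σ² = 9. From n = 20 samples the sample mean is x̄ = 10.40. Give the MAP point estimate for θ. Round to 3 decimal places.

n = 20, x̄ = 10.40.
For a Normal prior and Normal likelihood with known variance, the posterior is Normal; its mode equals its mean, the precision-weighted average.
Prior precision 1/σ₀² = 1/8 = 0.125; data precision n/σ² = 20/9.
θ̂ = (0.125·10 + (20/9)·10.4) / (0.125 + 20/9) = (877/36)/(169/72) = 1754/169 ≈ 10.379.

θ̂_MAP = 10.379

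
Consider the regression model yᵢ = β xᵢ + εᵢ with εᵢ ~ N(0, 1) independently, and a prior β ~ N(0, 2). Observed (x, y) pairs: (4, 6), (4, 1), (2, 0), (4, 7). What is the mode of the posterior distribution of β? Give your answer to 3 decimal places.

log p(β | y) = −Σ(yᵢ − βxᵢ)²/(2·1) − β²/(2·2) + const.
Setting the derivative to zero: Σxᵢ(yᵢ − βxᵢ)/1 − β/2 = 0, so β = Σxᵢyᵢ / (Σxᵢ² + σ²/τ²).
Σxᵢyᵢ = 4·6 + 4·1 + 2·0 + 4·7 = 56; Σxᵢ² = 52; σ²/τ² = 0.5.
β̂_MAP = 56 / (52 + 0.5) = 56/52.5 ≈ 1.067.

β̂_MAP = 1.067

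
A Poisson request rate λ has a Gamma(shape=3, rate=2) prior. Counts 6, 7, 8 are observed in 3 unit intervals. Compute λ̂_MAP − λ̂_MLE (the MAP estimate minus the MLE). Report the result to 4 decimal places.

Σxᵢ = 21. Posterior is Gamma(24, 5); MAP = (24−1)/5 = 23/5 ≈ 4.60000.
MLE = x̄ = 21/3 ≈ 7.00000.
Difference = 23/5 − 21/3 = -12/5 ≈ -2.4000.

MAP − MLE = -2.4000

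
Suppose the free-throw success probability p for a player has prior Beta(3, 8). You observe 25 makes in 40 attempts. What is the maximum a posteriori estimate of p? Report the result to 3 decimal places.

Prior: Beta(3, 8).
Data: 25 successes in 40 trials. The binomial likelihood contributes p^25(1−p)^15, so the posterior is Beta(3+25, 8+15) = Beta(28, 23).
For Beta(a, b) with a, b > 1 the mode is (a−1)/(a+b−2) = 27/49 ≈ 0.551.

p̂_MAP = 0.551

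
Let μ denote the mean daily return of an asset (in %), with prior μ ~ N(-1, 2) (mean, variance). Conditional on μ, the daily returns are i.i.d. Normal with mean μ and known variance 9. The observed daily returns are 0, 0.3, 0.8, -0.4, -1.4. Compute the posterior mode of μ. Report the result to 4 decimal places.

n = 5; x̄ = (0 + 0.3 + 0.8 + (-0.4) + (-1.4))/5 = -0.7/5 = -0.14.
For a Normal prior and Normal likelihood with known variance, the posterior is Normal; its mode equals its mean, the precision-weighted average.
Prior precision 1/σ₀² = 1/2 = 0.5; data precision n/σ² = 5/9.
μ̂ = (0.5·(-1) + (5/9)·(-0.14)) / (0.5 + 5/9) = (-26/45)/(19/18) = -52/95 ≈ -0.5474.

μ̂_MAP = -0.5474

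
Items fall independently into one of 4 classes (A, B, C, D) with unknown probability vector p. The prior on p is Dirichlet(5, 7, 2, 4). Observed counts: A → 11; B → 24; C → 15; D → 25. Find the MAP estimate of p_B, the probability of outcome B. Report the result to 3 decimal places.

The posterior is Dirichlet(αᵢ + nᵢ) = Dirichlet(16, 31, 17, 29).
For a Dirichlet(a₁,…,a_K) with all aᵢ > 1, the mode has j-th component (aⱼ − 1)/(Σaᵢ − K).
Here Σaᵢ = 93 and K = 4, so p_B = (31 − 1)/(93 − 4) = 30/89 ≈ 0.337.

MAP estimate of p_B = 0.337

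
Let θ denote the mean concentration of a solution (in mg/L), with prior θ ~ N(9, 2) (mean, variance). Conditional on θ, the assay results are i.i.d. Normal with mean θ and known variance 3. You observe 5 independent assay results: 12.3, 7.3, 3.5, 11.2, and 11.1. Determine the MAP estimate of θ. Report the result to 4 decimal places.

n = 5; x̄ = (12.3 + 7.3 + 3.5 + 11.2 + 11.1)/5 = 45.4/5 = 9.08.
For a Normal prior and Normal likelihood with known variance, the posterior is Normal; its mode equals its mean, the precision-weighted average.
Prior precision 1/σ₀² = 1/2 = 0.5; data precision n/σ² = 5/3.
θ̂ = (0.5·9 + (5/3)·9.08) / (0.5 + 5/3) = (589/30)/(13/6) = 589/65 ≈ 9.0615.

θ̂_MAP = 9.0615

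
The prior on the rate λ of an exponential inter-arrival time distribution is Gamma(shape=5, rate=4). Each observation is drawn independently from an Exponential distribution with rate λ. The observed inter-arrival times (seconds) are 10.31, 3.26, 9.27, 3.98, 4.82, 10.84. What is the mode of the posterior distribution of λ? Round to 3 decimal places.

The Exponential(rate=λ) likelihood is ∝ λ^n e^(−λΣtᵢ). Here n = 6 and Σtᵢ = 10.31 + 3.26 + 9.27 + 3.98 + 4.82 + 10.84 = 42.48.
Posterior ∝ λ^4e^(−4λ) · λ^6e^(−42.48λ) = λ^10e^(−46.48λ), i.e. Gamma(11, 46.48).
Mode = (a−1)/b = 10/46.48 ≈ 0.215.

λ̂_MAP = 0.215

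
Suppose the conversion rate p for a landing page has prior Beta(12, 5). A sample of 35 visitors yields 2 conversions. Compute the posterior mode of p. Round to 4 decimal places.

Prior: Beta(12, 5).
Data: 2 successes in 35 trials. The binomial likelihood contributes p^2(1−p)^33, so the posterior is Beta(12+2, 5+33) = Beta(14, 38).
For Beta(a, b) with a, b > 1 the mode is (a−1)/(a+b−2) = 13/50 ≈ 0.2600.

p̂_MAP = 0.2600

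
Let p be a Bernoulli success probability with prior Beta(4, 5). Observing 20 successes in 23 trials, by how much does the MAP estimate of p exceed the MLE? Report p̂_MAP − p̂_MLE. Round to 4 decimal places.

Posterior is Beta(24, 8); MAP = (24−1)/(32−2) = 23/30 ≈ 0.76667.
MLE ignores the prior: p̂_MLE = k/n = 20/23 ≈ 0.86957.
Difference = 23/30 − 20/23 = -71/690 ≈ -0.1029.

MAP − MLE = -0.1029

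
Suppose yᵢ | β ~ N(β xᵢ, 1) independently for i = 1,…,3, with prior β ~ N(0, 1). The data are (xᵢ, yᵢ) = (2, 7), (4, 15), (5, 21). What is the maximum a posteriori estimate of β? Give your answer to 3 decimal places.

β̂_MAP = 3.891

log p(β | y) = −Σ(yᵢ − βxᵢ)²/(2·1) − β²/(2·1) + const.
Setting the derivative to zero: Σxᵢ(yᵢ − βxᵢ)/1 − β/1 = 0, so β = Σxᵢyᵢ / (Σxᵢ² + σ²/τ²).
Σxᵢyᵢ = 2·7 + 4·15 + 5·21 = 179; Σxᵢ² = 45; σ²/τ² = 1.
β̂_MAP = 179 / (45 + 1) = 179/46 ≈ 3.891.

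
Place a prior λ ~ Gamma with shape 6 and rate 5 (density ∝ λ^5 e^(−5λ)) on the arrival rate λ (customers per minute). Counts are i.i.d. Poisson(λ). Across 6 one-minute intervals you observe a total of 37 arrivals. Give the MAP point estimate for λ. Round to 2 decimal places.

λ̂_MAP = 3.82

Σxᵢ = 37, n = 6.
Posterior ∝ λ^5e^(−5λ) · λ^37e^(−6λ) = λ^42e^(−11λ), i.e. Gamma(shape=43, rate=11).
The mode of a Gamma(a, b) with a ≥ 1 (shape–rate) is (a−1)/b = 42/11 ≈ 3.82.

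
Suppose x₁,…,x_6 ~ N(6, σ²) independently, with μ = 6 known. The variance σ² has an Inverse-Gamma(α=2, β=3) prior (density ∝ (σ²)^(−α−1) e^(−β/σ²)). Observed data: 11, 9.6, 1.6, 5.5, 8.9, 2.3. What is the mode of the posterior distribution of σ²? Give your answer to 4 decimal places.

σ̂²_MAP = 7.1392

Sum of squared deviations about the known mean: SS = (11−6)² + (9.6−6)² + (1.6−6)² + (5.5−6)² + (8.9−6)² + (2.3−6)² = 79.67.
The Normal likelihood contributes (σ²)^(−n/2) exp(−SS/(2σ²)), so the posterior is Inverse-Gamma(α + n/2, β + SS/2) = Inverse-Gamma(5, 42.835).
The mode of Inverse-Gamma(a, b) is b/(a+1) = 42.835/6 ≈ 7.1392.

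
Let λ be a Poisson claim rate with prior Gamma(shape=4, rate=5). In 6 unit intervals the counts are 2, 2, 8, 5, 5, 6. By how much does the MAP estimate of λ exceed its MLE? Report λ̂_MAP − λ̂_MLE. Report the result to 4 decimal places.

Σxᵢ = 28. Posterior is Gamma(32, 11); MAP = (32−1)/11 = 31/11 ≈ 2.81818.
MLE = x̄ = 28/6 ≈ 4.66667.
Difference = 31/11 − 28/6 = -61/33 ≈ -1.8485.

MAP − MLE = -1.8485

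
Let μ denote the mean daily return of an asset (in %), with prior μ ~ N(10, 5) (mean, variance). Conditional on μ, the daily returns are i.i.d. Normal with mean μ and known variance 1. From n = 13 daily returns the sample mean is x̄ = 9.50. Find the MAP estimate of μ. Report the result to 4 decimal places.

μ̂_MAP = 9.5076

n = 13, x̄ = 9.50.
For a Normal prior and Normal likelihood with known variance, the posterior is Normal; its mode equals its mean, the precision-weighted average.
Prior precision 1/σ₀² = 1/5 = 0.2; data precision n/σ² = 13/1 = 13.
μ̂ = (0.2·10 + 13·9.5) / (0.2 + 13) = 125.5/13.2 = 1255/132 ≈ 9.5076.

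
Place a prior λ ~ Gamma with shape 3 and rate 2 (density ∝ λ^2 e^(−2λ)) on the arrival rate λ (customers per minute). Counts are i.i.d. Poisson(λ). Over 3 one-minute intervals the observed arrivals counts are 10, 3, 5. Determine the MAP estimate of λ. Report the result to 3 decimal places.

Σxᵢ = 10+3+5 = 18, with n = 3.
Posterior ∝ λ^2e^(−2λ) · λ^18e^(−3λ) = λ^20e^(−5λ), i.e. Gamma(shape=21, rate=5).
The mode of a Gamma(a, b) with a ≥ 1 (shape–rate) is (a−1)/b = 20/5 ≈ 4.000.

λ̂_MAP = 4.000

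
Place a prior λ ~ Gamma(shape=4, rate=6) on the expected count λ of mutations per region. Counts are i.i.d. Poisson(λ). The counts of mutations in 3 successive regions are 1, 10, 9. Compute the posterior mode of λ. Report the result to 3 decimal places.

Σxᵢ = 1+10+9 = 20, with n = 3.
Posterior ∝ λ^3e^(−6λ) · λ^20e^(−3λ) = λ^23e^(−9λ), i.e. Gamma(shape=24, rate=9).
The mode of a Gamma(a, b) with a ≥ 1 (shape–rate) is (a−1)/b = 23/9 ≈ 2.556.

λ̂_MAP = 2.556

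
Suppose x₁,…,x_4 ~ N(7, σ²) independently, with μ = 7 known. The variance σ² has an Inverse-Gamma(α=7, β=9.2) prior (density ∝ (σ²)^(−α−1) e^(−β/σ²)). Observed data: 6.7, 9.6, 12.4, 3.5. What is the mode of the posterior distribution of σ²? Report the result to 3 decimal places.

σ̂²_MAP = 3.333

Sum of squared deviations about the known mean: SS = (6.7−7)² + (9.6−7)² + (12.4−7)² + (3.5−7)² = 48.26.
The Normal likelihood contributes (σ²)^(−n/2) exp(−SS/(2σ²)), so the posterior is Inverse-Gamma(α + n/2, β + SS/2) = Inverse-Gamma(9, 33.33).
The mode of Inverse-Gamma(a, b) is b/(a+1) = 33.33/10 ≈ 3.333.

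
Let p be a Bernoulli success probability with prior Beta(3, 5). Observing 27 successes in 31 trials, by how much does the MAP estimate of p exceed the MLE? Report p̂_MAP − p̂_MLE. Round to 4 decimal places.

Posterior is Beta(30, 9); MAP = (30−1)/(39−2) = 29/37 ≈ 0.78378.
MLE ignores the prior: p̂_MLE = k/n = 27/31 ≈ 0.87097.
Difference = 29/37 − 27/31 = -100/1147 ≈ -0.0872.

MAP − MLE = -0.0872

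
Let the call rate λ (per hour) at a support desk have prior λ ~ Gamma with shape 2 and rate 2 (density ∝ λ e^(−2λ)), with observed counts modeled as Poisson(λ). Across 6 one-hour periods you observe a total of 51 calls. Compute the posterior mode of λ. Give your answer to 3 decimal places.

Σxᵢ = 51, n = 6.
Posterior ∝ λe^(−2λ) · λ^51e^(−6λ) = λ^52e^(−8λ), i.e. Gamma(shape=53, rate=8).
The mode of a Gamma(a, b) with a ≥ 1 (shape–rate) is (a−1)/b = 52/8 ≈ 6.500.

λ̂_MAP = 6.500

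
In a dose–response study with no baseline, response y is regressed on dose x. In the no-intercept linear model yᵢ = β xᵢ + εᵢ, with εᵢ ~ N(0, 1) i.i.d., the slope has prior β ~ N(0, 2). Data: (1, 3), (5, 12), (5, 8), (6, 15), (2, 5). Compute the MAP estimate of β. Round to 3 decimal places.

log p(β | y) = −Σ(yᵢ − βxᵢ)²/(2·1) − β²/(2·2) + const.
Setting the derivative to zero: Σxᵢ(yᵢ − βxᵢ)/1 − β/2 = 0, so β = Σxᵢyᵢ / (Σxᵢ² + σ²/τ²).
Σxᵢyᵢ = 1·3 + 5·12 + 5·8 + 6·15 + 2·5 = 203; Σxᵢ² = 91; σ²/τ² = 0.5.
β̂_MAP = 203 / (91 + 0.5) = 203/91.5 ≈ 2.219.

β̂_MAP = 2.219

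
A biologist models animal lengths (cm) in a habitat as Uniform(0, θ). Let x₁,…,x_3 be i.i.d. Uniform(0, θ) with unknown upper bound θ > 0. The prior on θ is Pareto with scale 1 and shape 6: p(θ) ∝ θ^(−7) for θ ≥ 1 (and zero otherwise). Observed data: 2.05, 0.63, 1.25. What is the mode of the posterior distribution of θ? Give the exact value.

θ̂_MAP = 2.05

The Uniform(0, θ) likelihood is θ^(−n) for θ ≥ max(xᵢ), zero otherwise. Here max(xᵢ) = 2.05.
Posterior ∝ θ^(−7) · θ^(−3) = θ^(−10) on θ ≥ max(1, 2.05) = 2.05.
This density is strictly decreasing in θ, so the posterior mode lies at the lower boundary of the support.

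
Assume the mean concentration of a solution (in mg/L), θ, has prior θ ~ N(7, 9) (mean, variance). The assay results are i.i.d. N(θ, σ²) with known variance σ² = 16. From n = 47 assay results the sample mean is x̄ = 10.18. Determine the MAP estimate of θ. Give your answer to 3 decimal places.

n = 47, x̄ = 10.18.
For a Normal prior and Normal likelihood with known variance, the posterior is Normal; its mode equals its mean, the precision-weighted average.
Prior precision 1/σ₀² = 1/9; data precision n/σ² = 47/16 = 2.9375.
θ̂ = ((1/9)·7 + 2.9375·10.18) / (1/9 + 2.9375) = (220907/7200)/(439/144) = 220907/21950 ≈ 10.064.

θ̂_MAP = 10.064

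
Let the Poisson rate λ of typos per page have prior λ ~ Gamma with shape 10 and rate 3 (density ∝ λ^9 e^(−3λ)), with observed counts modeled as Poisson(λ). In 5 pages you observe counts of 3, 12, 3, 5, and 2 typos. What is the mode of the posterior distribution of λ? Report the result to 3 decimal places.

Σxᵢ = 3+12+3+5+2 = 25, with n = 5.
Posterior ∝ λ^9e^(−3λ) · λ^25e^(−5λ) = λ^34e^(−8λ), i.e. Gamma(shape=35, rate=8).
The mode of a Gamma(a, b) with a ≥ 1 (shape–rate) is (a−1)/b = 34/8 ≈ 4.250.

λ̂_MAP = 4.250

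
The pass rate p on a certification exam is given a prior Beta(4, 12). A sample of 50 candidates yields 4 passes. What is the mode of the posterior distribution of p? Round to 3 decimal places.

Prior: Beta(4, 12).
Data: 4 successes in 50 trials. The binomial likelihood contributes p^4(1−p)^46, so the posterior is Beta(4+4, 12+46) = Beta(8, 58).
For Beta(a, b) with a, b > 1 the mode is (a−1)/(a+b−2) = 7/64 ≈ 0.109.

p̂_MAP = 0.109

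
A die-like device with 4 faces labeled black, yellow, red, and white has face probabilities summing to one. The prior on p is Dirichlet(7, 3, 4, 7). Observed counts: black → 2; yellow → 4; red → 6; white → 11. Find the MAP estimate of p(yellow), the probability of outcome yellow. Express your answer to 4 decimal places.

MAP estimate of p(yellow) = 0.1500

The posterior is Dirichlet(αᵢ + nᵢ) = Dirichlet(9, 7, 10, 18).
For a Dirichlet(a₁,…,a_K) with all aᵢ > 1, the mode has j-th component (aⱼ − 1)/(Σaᵢ − K).
Here Σaᵢ = 44 and K = 4, so p(yellow) = (7 − 1)/(44 − 4) = 6/40 ≈ 0.1500.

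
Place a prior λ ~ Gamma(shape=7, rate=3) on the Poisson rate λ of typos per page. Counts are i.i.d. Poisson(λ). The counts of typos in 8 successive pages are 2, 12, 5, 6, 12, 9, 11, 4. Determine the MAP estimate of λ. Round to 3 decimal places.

Σxᵢ = 2+12+5+6+12+9+11+4 = 61, with n = 8.
Posterior ∝ λ^6e^(−3λ) · λ^61e^(−8λ) = λ^67e^(−11λ), i.e. Gamma(shape=68, rate=11).
The mode of a Gamma(a, b) with a ≥ 1 (shape–rate) is (a−1)/b = 67/11 ≈ 6.091.

λ̂_MAP = 6.091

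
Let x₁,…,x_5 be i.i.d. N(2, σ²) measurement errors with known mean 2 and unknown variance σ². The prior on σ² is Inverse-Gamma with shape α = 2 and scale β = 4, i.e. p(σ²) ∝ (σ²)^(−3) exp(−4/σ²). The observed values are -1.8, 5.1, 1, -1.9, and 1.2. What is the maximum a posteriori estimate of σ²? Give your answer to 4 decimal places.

Sum of squared deviations about the known mean: SS = (-1.8−2)² + (5.1−2)² + (1−2)² + (-1.9−2)² + (1.2−2)² = 40.9.
The Normal likelihood contributes (σ²)^(−n/2) exp(−SS/(2σ²)), so the posterior is Inverse-Gamma(α + n/2, β + SS/2) = Inverse-Gamma(4.5, 24.45).
The mode of Inverse-Gamma(a, b) is b/(a+1) = 24.45/5.5 ≈ 4.4455.

σ̂²_MAP = 4.4455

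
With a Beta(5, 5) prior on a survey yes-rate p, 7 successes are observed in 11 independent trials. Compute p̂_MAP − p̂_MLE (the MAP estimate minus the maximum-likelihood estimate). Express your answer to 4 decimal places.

MAP − MLE = -0.0574

Posterior is Beta(12, 9); MAP = (12−1)/(21−2) = 11/19 ≈ 0.57895.
MLE ignores the prior: p̂_MLE = k/n = 7/11 ≈ 0.63636.
Difference = 11/19 − 7/11 = -12/209 ≈ -0.0574.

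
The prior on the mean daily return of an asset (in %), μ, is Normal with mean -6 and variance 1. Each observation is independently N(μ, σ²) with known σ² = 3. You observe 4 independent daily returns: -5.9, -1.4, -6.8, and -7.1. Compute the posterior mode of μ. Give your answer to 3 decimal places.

n = 4; x̄ = ((-5.9) + (-1.4) + (-6.8) + (-7.1))/4 = -21.2/4 = -5.3.
For a Normal prior and Normal likelihood with known variance, the posterior is Normal; its mode equals its mean, the precision-weighted average.
Prior precision 1/σ₀² = 1/1 = 1; data precision n/σ² = 4/3.
μ̂ = (1·(-6) + (4/3)·(-5.3)) / (1 + 4/3) = (-196/15)/(7/3) = -5.600.

μ̂_MAP = -5.600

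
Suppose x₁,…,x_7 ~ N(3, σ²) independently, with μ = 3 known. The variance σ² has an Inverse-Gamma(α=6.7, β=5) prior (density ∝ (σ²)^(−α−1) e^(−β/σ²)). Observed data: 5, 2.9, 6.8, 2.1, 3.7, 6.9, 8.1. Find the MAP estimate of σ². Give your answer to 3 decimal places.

σ̂²_MAP = 3.168

Sum of squared deviations about the known mean: SS = (5−3)² + (2.9−3)² + (6.8−3)² + (2.1−3)² + (3.7−3)² + (6.9−3)² + (8.1−3)² = 60.97.
The Normal likelihood contributes (σ²)^(−n/2) exp(−SS/(2σ²)), so the posterior is Inverse-Gamma(α + n/2, β + SS/2) = Inverse-Gamma(10.2, 35.485).
The mode of Inverse-Gamma(a, b) is b/(a+1) = 35.485/11.2 ≈ 3.168.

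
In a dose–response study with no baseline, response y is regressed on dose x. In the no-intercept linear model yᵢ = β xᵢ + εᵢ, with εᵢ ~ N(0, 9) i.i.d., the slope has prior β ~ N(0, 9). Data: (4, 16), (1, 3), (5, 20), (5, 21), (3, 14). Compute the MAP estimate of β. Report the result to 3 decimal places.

β̂_MAP = 4.078

log p(β | y) = −Σ(yᵢ − βxᵢ)²/(2·9) − β²/(2·9) + const.
Setting the derivative to zero: Σxᵢ(yᵢ − βxᵢ)/9 − β/9 = 0, so β = Σxᵢyᵢ / (Σxᵢ² + σ²/τ²).
Σxᵢyᵢ = 4·16 + 1·3 + 5·20 + 5·21 + 3·14 = 314; Σxᵢ² = 76; σ²/τ² = 1.
β̂_MAP = 314 / (76 + 1) = 314/77 ≈ 4.078.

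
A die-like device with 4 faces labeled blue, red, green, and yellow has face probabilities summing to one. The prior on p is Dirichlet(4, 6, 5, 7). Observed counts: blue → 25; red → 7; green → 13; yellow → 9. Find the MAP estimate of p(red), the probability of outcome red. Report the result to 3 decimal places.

MAP estimate of p(red) = 0.167

The posterior is Dirichlet(αᵢ + nᵢ) = Dirichlet(29, 13, 18, 16).
For a Dirichlet(a₁,…,a_K) with all aᵢ > 1, the mode has j-th component (aⱼ − 1)/(Σaᵢ − K).
Here Σaᵢ = 76 and K = 4, so p(red) = (13 − 1)/(76 − 4) = 12/72 ≈ 0.167.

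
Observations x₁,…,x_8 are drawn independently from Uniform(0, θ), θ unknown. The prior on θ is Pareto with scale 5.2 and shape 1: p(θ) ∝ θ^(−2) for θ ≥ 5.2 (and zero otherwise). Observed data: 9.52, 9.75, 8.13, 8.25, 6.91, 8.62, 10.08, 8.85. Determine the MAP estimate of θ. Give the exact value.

The Uniform(0, θ) likelihood is θ^(−n) for θ ≥ max(xᵢ), zero otherwise. Here max(xᵢ) = 10.08.
Posterior ∝ θ^(−2) · θ^(−8) = θ^(−10) on θ ≥ max(5.2, 10.08) = 10.08.
This density is strictly decreasing in θ, so the posterior mode lies at the lower boundary of the support.

θ̂_MAP = 10.08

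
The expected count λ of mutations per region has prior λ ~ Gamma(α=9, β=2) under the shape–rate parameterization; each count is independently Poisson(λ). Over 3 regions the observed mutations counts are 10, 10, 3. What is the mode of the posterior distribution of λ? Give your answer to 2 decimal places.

λ̂_MAP = 6.20

Σxᵢ = 10+10+3 = 23, with n = 3.
Posterior ∝ λ^8e^(−2λ) · λ^23e^(−3λ) = λ^31e^(−5λ), i.e. Gamma(shape=32, rate=5).
The mode of a Gamma(a, b) with a ≥ 1 (shape–rate) is (a−1)/b = 31/5 ≈ 6.20.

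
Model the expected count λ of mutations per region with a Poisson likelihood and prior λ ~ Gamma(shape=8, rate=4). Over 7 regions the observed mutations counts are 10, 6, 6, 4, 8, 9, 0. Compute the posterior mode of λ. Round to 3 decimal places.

Σxᵢ = 10+6+6+4+8+9+0 = 43, with n = 7.
Posterior ∝ λ^7e^(−4λ) · λ^43e^(−7λ) = λ^50e^(−11λ), i.e. Gamma(shape=51, rate=11).
The mode of a Gamma(a, b) with a ≥ 1 (shape–rate) is (a−1)/b = 50/11 ≈ 4.545.

λ̂_MAP = 4.545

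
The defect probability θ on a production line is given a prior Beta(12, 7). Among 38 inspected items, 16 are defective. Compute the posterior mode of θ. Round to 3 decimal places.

Prior: Beta(12, 7).
Data: 16 successes in 38 trials. The binomial likelihood contributes θ^16(1−θ)^22, so the posterior is Beta(12+16, 7+22) = Beta(28, 29).
For Beta(a, b) with a, b > 1 the mode is (a−1)/(a+b−2) = 27/55 ≈ 0.491.

θ̂_MAP = 0.491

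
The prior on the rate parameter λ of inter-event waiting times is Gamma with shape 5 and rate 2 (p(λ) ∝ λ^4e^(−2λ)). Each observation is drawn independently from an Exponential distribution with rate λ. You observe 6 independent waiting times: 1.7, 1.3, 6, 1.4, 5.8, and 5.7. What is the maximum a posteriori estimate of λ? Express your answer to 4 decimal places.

λ̂_MAP = 0.4184

The Exponential(rate=λ) likelihood is ∝ λ^n e^(−λΣtᵢ). Here n = 6 and Σtᵢ = 1.7 + 1.3 + 6 + 1.4 + 5.8 + 5.7 = 21.9.
Posterior ∝ λ^4e^(−2λ) · λ^6e^(−21.9λ) = λ^10e^(−23.9λ), i.e. Gamma(11, 23.9).
Mode = (a−1)/b = 10/23.9 ≈ 0.4184.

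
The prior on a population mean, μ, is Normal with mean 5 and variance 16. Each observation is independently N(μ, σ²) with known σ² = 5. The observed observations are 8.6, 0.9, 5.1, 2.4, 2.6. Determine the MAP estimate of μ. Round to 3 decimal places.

μ̂_MAP = 3.984

n = 5; x̄ = (8.6 + 0.9 + 5.1 + 2.4 + 2.6)/5 = 19.6/5 = 3.92.
For a Normal prior and Normal likelihood with known variance, the posterior is Normal; its mode equals its mean, the precision-weighted average.
Prior precision 1/σ₀² = 1/16 = 0.0625; data precision n/σ² = 5/5 = 1.
μ̂ = (0.0625·5 + 1·3.92) / (0.0625 + 1) = 4.2325/1.0625 = 1693/425 ≈ 3.984.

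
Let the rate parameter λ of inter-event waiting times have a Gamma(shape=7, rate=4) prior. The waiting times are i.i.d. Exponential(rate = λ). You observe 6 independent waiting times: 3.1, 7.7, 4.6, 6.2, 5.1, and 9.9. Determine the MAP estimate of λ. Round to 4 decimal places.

The Exponential(rate=λ) likelihood is ∝ λ^n e^(−λΣtᵢ). Here n = 6 and Σtᵢ = 3.1 + 7.7 + 4.6 + 6.2 + 5.1 + 9.9 = 36.6.
Posterior ∝ λ^6e^(−4λ) · λ^6e^(−36.6λ) = λ^12e^(−40.6λ), i.e. Gamma(13, 40.6).
Mode = (a−1)/b = 12/40.6 ≈ 0.2956.

λ̂_MAP = 0.2956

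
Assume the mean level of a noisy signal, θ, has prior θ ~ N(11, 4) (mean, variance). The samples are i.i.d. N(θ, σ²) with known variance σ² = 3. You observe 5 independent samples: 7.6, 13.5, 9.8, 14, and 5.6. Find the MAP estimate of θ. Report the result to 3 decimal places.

n = 5; x̄ = (7.6 + 13.5 + 9.8 + 14 + 5.6)/5 = 50.5/5 = 10.1.
For a Normal prior and Normal likelihood with known variance, the posterior is Normal; its mode equals its mean, the precision-weighted average.
Prior precision 1/σ₀² = 1/4 = 0.25; data precision n/σ² = 5/3.
θ̂ = (0.25·11 + (5/3)·10.1) / (0.25 + 5/3) = (235/12)/(23/12) = 235/23 ≈ 10.217.

θ̂_MAP = 10.217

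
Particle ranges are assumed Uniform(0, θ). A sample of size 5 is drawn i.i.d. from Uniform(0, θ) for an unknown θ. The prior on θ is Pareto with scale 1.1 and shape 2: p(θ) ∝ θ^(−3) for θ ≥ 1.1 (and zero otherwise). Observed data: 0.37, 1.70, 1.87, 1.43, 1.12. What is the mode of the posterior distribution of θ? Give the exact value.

θ̂_MAP = 1.87

The Uniform(0, θ) likelihood is θ^(−n) for θ ≥ max(xᵢ), zero otherwise. Here max(xᵢ) = 1.87.
Posterior ∝ θ^(−3) · θ^(−5) = θ^(−8) on θ ≥ max(1.1, 1.87) = 1.87.
This density is strictly decreasing in θ, so the posterior mode lies at the lower boundary of the support.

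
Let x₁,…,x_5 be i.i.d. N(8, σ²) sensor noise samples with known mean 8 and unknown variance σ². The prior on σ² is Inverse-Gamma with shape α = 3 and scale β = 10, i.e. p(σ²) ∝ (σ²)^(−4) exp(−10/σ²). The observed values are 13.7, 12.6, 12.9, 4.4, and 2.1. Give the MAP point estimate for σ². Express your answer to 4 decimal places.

σ̂²_MAP = 11.1869

Sum of squared deviations about the known mean: SS = (13.7−8)² + (12.6−8)² + (12.9−8)² + (4.4−8)² + (2.1−8)² = 125.43.
The Normal likelihood contributes (σ²)^(−n/2) exp(−SS/(2σ²)), so the posterior is Inverse-Gamma(α + n/2, β + SS/2) = Inverse-Gamma(5.5, 72.715).
The mode of Inverse-Gamma(a, b) is b/(a+1) = 72.715/6.5 ≈ 11.1869.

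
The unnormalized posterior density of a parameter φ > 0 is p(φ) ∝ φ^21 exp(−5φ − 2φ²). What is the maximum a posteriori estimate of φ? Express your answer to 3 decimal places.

φ̂_MAP = 1.750

ℓ'(φ) = 21/φ − 5 − 4φ. Setting this to zero and multiplying by φ: 4φ² + 5φ − 21 = 0.
φ = (−5 + √(5² + 4·4·21)) / (2·4) = (−5 + √361) / 8 = (−5 + 19)/8 = 7/4.
ℓ''(φ) = −21/φ² − 4 < 0, confirming a maximum.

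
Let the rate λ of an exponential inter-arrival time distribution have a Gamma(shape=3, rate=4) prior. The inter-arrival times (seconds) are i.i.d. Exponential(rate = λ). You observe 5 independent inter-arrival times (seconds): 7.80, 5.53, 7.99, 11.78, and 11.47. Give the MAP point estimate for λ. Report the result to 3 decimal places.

The Exponential(rate=λ) likelihood is ∝ λ^n e^(−λΣtᵢ). Here n = 5 and Σtᵢ = 7.80 + 5.53 + 7.99 + 11.78 + 11.47 = 44.57.
Posterior ∝ λ^2e^(−4λ) · λ^5e^(−44.57λ) = λ^7e^(−48.57λ), i.e. Gamma(8, 48.57).
Mode = (a−1)/b = 7/48.57 ≈ 0.144.

λ̂_MAP = 0.144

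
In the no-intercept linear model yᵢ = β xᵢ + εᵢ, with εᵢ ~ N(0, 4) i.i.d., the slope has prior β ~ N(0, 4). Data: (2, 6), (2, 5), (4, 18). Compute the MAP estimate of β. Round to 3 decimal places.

log p(β | y) = −Σ(yᵢ − βxᵢ)²/(2·4) − β²/(2·4) + const.
Setting the derivative to zero: Σxᵢ(yᵢ − βxᵢ)/4 − β/4 = 0, so β = Σxᵢyᵢ / (Σxᵢ² + σ²/τ²).
Σxᵢyᵢ = 2·6 + 2·5 + 4·18 = 94; Σxᵢ² = 24; σ²/τ² = 1.
β̂_MAP = 94 / (24 + 1) = 94/25 ≈ 3.760.

β̂_MAP = 3.760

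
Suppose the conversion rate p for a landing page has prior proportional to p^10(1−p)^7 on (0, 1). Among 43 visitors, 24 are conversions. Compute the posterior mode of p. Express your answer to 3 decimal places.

The prior density ∝ p^10(1−p)^7 is the kernel of Beta(11, 8).
Data: 24 successes in 43 trials. The binomial likelihood contributes p^24(1−p)^19, so the posterior is Beta(11+24, 8+19) = Beta(35, 27).
For Beta(a, b) with a, b > 1 the mode is (a−1)/(a+b−2) = 34/60 ≈ 0.567.

p̂_MAP = 0.567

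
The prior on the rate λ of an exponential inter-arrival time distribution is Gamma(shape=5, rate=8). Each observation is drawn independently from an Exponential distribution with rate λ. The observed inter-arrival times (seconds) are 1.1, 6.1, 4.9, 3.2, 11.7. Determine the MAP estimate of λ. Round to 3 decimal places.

The Exponential(rate=λ) likelihood is ∝ λ^n e^(−λΣtᵢ). Here n = 5 and Σtᵢ = 1.1 + 6.1 + 4.9 + 3.2 + 11.7 = 27.
Posterior ∝ λ^4e^(−8λ) · λ^5e^(−27λ) = λ^9e^(−35λ), i.e. Gamma(10, 35).
Mode = (a−1)/b = 9/35 ≈ 0.257.

λ̂_MAP = 0.257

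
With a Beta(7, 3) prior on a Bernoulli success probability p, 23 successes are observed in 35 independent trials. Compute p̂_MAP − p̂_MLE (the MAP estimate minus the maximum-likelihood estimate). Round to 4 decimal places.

Posterior is Beta(30, 15); MAP = (30−1)/(45−2) = 29/43 ≈ 0.67442.
MLE ignores the prior: p̂_MLE = k/n = 23/35 ≈ 0.65714.
Difference = 29/43 − 23/35 = 26/1505 ≈ 0.0173.

MAP − MLE = 0.0173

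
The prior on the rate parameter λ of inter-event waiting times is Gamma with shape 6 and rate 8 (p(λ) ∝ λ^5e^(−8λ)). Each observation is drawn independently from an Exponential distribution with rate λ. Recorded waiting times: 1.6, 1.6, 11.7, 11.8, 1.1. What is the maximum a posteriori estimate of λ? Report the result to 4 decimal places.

λ̂_MAP = 0.2793

The Exponential(rate=λ) likelihood is ∝ λ^n e^(−λΣtᵢ). Here n = 5 and Σtᵢ = 1.6 + 1.6 + 11.7 + 11.8 + 1.1 = 27.8.
Posterior ∝ λ^5e^(−8λ) · λ^5e^(−27.8λ) = λ^10e^(−35.8λ), i.e. Gamma(11, 35.8).
Mode = (a−1)/b = 10/35.8 ≈ 0.2793.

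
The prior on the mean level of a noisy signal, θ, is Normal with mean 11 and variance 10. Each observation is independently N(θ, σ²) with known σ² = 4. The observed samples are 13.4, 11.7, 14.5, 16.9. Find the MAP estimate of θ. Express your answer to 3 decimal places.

n = 4; x̄ = (13.4 + 11.7 + 14.5 + 16.9)/4 = 56.5/4 = 14.125.
For a Normal prior and Normal likelihood with known variance, the posterior is Normal; its mode equals its mean, the precision-weighted average.
Prior precision 1/σ₀² = 1/10 = 0.1; data precision n/σ² = 4/4 = 1.
θ̂ = (0.1·11 + 1·14.125) / (0.1 + 1) = 15.225/1.1 = 609/44 ≈ 13.841.

θ̂_MAP = 13.841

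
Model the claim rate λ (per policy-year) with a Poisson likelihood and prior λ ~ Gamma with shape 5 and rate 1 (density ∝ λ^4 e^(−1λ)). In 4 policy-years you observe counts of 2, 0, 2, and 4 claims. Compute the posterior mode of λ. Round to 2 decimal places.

λ̂_MAP = 2.40

Σxᵢ = 2+0+2+4 = 8, with n = 4.
Posterior ∝ λ^4e^(−1λ) · λ^8e^(−4λ) = λ^12e^(−5λ), i.e. Gamma(shape=13, rate=5).
The mode of a Gamma(a, b) with a ≥ 1 (shape–rate) is (a−1)/b = 12/5 ≈ 2.40.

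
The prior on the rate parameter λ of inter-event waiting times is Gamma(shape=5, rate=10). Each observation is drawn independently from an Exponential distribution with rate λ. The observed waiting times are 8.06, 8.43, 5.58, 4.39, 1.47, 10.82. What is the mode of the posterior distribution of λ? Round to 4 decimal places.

λ̂_MAP = 0.2051

The Exponential(rate=λ) likelihood is ∝ λ^n e^(−λΣtᵢ). Here n = 6 and Σtᵢ = 8.06 + 8.43 + 5.58 + 4.39 + 1.47 + 10.82 = 38.75.
Posterior ∝ λ^4e^(−10λ) · λ^6e^(−38.75λ) = λ^10e^(−48.75λ), i.e. Gamma(11, 48.75).
Mode = (a−1)/b = 10/48.75 ≈ 0.2051.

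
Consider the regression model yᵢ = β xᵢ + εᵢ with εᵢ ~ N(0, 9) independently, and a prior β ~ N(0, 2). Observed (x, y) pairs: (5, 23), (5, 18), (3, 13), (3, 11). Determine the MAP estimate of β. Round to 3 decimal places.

log p(β | y) = −Σ(yᵢ − βxᵢ)²/(2·9) − β²/(2·2) + const.
Setting the derivative to zero: Σxᵢ(yᵢ − βxᵢ)/9 − β/2 = 0, so β = Σxᵢyᵢ / (Σxᵢ² + σ²/τ²).
Σxᵢyᵢ = 5·23 + 5·18 + 3·13 + 3·11 = 277; Σxᵢ² = 68; σ²/τ² = 4.5.
β̂_MAP = 277 / (68 + 4.5) = 277/72.5 ≈ 3.821.

β̂_MAP = 3.821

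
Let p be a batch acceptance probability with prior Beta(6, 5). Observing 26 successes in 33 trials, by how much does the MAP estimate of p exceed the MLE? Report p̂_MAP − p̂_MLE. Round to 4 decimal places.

Posterior is Beta(32, 12); MAP = (32−1)/(44−2) = 31/42 ≈ 0.73810.
MLE ignores the prior: p̂_MLE = k/n = 26/33 ≈ 0.78788.
Difference = 31/42 − 26/33 = -23/462 ≈ -0.0498.

MAP − MLE = -0.0498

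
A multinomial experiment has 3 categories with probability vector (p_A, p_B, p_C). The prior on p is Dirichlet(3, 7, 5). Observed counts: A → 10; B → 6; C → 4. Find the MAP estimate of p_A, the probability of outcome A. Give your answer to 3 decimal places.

MAP estimate of p_A = 0.375

The posterior is Dirichlet(αᵢ + nᵢ) = Dirichlet(13, 13, 9).
For a Dirichlet(a₁,…,a_K) with all aᵢ > 1, the mode has j-th component (aⱼ − 1)/(Σaᵢ − K).
Here Σaᵢ = 35 and K = 3, so p_A = (13 − 1)/(35 − 3) = 12/32 ≈ 0.375.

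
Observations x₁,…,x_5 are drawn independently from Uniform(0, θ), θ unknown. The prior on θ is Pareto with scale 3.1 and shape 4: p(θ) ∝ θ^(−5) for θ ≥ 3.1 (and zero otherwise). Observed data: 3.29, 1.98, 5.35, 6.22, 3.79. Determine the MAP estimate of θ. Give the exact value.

θ̂_MAP = 6.22

The Uniform(0, θ) likelihood is θ^(−n) for θ ≥ max(xᵢ), zero otherwise. Here max(xᵢ) = 6.22.
Posterior ∝ θ^(−5) · θ^(−5) = θ^(−10) on θ ≥ max(3.1, 6.22) = 6.22.
This density is strictly decreasing in θ, so the posterior mode lies at the lower boundary of the support.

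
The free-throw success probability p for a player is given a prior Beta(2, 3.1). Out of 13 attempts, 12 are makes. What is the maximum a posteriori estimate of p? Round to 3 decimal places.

p̂_MAP = 0.807

Prior: Beta(2, 3.1).
Data: 12 successes in 13 trials. The binomial likelihood contributes p^12(1−p)^1, so the posterior is Beta(2+12, 3.1+1) = Beta(14, 4.1).
For Beta(a, b) with a, b > 1 the mode is (a−1)/(a+b−2) = 13/16.1 ≈ 0.807.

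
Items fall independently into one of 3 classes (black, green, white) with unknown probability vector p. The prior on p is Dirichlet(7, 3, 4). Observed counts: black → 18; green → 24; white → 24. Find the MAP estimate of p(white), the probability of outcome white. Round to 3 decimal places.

MAP estimate of p(white) = 0.351

The posterior is Dirichlet(αᵢ + nᵢ) = Dirichlet(25, 27, 28).
For a Dirichlet(a₁,…,a_K) with all aᵢ > 1, the mode has j-th component (aⱼ − 1)/(Σaᵢ − K).
Here Σaᵢ = 80 and K = 3, so p(white) = (28 − 1)/(80 − 3) = 27/77 ≈ 0.351.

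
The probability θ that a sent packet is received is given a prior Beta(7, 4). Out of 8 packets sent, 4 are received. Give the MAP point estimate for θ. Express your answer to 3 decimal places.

θ̂_MAP = 0.588

Prior: Beta(7, 4).
Data: 4 successes in 8 trials. The binomial likelihood contributes θ^4(1−θ)^4, so the posterior is Beta(7+4, 4+4) = Beta(11, 8).
For Beta(a, b) with a, b > 1 the mode is (a−1)/(a+b−2) = 10/17 ≈ 0.588.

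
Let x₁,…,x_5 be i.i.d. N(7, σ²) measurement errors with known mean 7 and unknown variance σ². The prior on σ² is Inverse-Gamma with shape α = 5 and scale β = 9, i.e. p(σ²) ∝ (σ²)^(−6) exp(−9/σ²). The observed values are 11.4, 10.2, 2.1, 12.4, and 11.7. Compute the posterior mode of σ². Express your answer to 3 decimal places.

σ̂²_MAP = 7.227

Sum of squared deviations about the known mean: SS = (11.4−7)² + (10.2−7)² + (2.1−7)² + (12.4−7)² + (11.7−7)² = 104.86.
The Normal likelihood contributes (σ²)^(−n/2) exp(−SS/(2σ²)), so the posterior is Inverse-Gamma(α + n/2, β + SS/2) = Inverse-Gamma(7.5, 61.43).
The mode of Inverse-Gamma(a, b) is b/(a+1) = 61.43/8.5 ≈ 7.227.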